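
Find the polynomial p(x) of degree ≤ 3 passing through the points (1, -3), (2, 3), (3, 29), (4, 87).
2*x**3 - 2*x**2 - 2*x - 1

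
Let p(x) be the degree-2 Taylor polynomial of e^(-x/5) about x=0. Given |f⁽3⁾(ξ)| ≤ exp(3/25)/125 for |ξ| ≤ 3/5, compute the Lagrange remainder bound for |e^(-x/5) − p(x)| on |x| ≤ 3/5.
9*exp(3/25)/31250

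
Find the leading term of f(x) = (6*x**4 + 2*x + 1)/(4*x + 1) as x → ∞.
3*x**3/2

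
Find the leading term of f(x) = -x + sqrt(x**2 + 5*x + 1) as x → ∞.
5/2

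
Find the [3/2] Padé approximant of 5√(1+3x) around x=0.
(135*x**3/32 + 405*x**2/16 + 45*x/2 + 5)/(27*x**2/16 + 3*x + 1)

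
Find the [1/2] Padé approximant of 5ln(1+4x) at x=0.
20*x/(-4*x**2/3 + 2*x + 1)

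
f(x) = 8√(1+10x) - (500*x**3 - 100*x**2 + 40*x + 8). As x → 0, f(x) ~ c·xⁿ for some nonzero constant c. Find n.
4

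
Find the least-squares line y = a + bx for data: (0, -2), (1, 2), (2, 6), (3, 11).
a = -11/5, b = 43/10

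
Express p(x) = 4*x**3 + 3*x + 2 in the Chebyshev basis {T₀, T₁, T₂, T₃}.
(2)T₀ + (6)T₁ + T₃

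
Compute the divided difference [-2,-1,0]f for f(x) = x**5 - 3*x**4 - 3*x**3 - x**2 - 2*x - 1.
-28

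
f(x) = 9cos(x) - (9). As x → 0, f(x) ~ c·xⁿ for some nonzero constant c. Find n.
2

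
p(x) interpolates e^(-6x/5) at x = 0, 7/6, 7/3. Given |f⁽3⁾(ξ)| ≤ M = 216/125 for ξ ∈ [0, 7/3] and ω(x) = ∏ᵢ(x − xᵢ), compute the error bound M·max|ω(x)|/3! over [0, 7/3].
343*sqrt(3)/3375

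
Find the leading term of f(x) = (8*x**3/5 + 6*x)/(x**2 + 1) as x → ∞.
8*x/5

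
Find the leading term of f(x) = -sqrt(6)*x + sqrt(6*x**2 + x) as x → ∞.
sqrt(6)/12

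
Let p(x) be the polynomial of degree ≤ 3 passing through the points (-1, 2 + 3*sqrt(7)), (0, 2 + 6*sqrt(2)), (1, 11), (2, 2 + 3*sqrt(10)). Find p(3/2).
-15*sqrt(2)/8 + 3*sqrt(7)/16 + 15*sqrt(10)/16 + 167/16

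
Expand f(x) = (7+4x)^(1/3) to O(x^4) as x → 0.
7**(1/3) + 4*7**(1/3)*x/21 - 16*7**(1/3)*x**2/441 + 320*7**(1/3)*x**3/27783 + O(x**4)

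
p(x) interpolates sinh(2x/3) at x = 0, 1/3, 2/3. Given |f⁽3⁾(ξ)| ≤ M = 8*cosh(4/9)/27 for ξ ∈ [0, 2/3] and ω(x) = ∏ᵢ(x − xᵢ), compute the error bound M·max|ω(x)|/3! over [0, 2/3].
8*sqrt(3)*cosh(4/9)/19683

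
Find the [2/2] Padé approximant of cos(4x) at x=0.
(1 - 20*x**2/3)/(4*x**2/3 + 1)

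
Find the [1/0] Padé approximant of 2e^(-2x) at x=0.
2 - 4*x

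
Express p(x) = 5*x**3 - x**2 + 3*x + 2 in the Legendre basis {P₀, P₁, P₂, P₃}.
(5/3)P₀ + (6)P₁ + (-2/3)P₂ + (2)P₃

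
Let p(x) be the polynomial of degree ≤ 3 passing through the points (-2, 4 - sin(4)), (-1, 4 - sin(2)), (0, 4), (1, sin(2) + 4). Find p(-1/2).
-5*sin(2)/8 + sin(4)/16 + 4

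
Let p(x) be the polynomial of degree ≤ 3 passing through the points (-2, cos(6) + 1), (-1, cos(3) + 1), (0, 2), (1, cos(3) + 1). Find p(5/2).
15*cos(3) - 173/16 - 35*cos(6)/16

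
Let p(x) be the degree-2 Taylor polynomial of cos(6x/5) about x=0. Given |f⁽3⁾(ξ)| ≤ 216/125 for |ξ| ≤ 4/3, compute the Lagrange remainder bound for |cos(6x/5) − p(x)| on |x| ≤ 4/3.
256/375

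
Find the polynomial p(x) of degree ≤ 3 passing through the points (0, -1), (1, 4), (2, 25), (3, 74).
2*x**3 + 2*x**2 + x - 1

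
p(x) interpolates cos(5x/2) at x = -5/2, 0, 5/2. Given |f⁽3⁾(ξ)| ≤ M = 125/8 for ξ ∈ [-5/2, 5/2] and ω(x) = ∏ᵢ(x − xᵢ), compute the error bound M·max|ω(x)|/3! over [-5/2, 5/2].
15625*sqrt(3)/1728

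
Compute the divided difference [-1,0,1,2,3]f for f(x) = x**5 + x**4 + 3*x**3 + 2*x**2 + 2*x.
6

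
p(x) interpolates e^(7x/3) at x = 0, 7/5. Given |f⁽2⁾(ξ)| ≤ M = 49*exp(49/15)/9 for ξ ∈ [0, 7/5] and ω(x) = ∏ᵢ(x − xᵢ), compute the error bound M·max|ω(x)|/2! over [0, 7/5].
2401*exp(49/15)/1800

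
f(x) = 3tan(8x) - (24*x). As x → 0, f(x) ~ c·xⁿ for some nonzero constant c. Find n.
3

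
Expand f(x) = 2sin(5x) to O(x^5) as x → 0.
10*x - 125*x**3/3 + O(x**5)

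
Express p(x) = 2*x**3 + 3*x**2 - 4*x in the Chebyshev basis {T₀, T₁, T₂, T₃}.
(3/2)T₀ + (-5/2)T₁ + (3/2)T₂ + (1/2)T₃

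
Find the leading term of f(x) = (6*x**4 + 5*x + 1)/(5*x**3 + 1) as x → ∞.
6*x/5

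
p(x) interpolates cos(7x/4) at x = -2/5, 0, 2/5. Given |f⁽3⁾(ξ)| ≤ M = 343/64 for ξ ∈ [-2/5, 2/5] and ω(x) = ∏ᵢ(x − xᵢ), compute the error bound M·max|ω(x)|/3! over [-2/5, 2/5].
343*sqrt(3)/27000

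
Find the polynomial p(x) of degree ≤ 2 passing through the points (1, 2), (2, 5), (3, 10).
x**2 + 1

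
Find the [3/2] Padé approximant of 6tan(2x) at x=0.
(-16*x**3/5 + 12*x)/(1 - 8*x**2/5)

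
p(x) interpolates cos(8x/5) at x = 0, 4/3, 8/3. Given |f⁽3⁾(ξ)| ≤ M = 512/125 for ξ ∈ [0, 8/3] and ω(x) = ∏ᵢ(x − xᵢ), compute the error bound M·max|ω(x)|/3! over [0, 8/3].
32768*sqrt(3)/91125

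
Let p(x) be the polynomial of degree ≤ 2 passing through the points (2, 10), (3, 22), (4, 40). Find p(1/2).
13/4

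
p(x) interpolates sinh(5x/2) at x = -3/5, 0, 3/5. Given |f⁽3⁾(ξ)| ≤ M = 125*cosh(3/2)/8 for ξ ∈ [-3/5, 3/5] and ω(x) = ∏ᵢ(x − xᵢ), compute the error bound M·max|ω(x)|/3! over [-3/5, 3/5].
sqrt(3)*cosh(3/2)/8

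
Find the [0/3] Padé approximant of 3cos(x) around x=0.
3/(x**2/2 + 1)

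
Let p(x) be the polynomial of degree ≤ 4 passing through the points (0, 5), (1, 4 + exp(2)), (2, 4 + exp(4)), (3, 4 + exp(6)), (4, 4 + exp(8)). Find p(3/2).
-5*exp(6)/32 + 15*exp(2)/32 + 507/128 + 45*exp(4)/64 + 3*exp(8)/128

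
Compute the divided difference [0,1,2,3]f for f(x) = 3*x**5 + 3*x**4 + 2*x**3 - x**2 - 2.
95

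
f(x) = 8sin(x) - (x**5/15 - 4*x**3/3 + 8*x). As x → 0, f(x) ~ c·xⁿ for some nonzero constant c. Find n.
7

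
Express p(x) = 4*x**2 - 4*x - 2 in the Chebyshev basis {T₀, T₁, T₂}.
(-4)T₁ + (2)T₂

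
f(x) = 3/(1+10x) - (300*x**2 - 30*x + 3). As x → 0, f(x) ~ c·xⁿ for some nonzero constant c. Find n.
3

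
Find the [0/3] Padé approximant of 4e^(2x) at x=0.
4/(-4*x**3/3 + 2*x**2 - 2*x + 1)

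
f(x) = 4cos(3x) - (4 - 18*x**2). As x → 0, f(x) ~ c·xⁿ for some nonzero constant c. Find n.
4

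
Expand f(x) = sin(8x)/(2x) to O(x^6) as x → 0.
4 - 128*x**2/3 + 2048*x**4/15 + O(x**6)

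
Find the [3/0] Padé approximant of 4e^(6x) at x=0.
144*x**3 + 72*x**2 + 24*x + 4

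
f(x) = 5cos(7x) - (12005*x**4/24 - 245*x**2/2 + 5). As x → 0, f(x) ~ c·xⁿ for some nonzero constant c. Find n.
6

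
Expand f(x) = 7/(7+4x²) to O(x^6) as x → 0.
1 - 4*x**2/7 + 16*x**4/49 + O(x**6)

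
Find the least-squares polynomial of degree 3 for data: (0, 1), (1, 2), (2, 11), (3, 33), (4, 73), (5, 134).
67/63 + (-377/189)x + (127/63)x² + (20/27)x³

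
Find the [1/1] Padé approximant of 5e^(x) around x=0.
(5*x/2 + 5)/(1 - x/2)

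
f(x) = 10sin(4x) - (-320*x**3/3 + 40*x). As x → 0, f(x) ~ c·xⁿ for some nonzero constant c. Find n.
5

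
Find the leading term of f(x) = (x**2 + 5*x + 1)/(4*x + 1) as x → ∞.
x/4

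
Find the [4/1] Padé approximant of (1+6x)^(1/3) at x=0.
(16*x**4/3 - 64*x**3/15 + 24*x**2/5 + 32*x/5 + 1)/(22*x/5 + 1)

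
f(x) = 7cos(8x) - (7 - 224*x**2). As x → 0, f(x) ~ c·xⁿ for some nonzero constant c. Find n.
4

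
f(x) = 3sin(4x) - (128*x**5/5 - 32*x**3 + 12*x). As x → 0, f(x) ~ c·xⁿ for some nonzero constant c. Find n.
7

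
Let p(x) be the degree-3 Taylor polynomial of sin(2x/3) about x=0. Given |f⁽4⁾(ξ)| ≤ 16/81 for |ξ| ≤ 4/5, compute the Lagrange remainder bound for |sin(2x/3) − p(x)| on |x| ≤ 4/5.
512/151875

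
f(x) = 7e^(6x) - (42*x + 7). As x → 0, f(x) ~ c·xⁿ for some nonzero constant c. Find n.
2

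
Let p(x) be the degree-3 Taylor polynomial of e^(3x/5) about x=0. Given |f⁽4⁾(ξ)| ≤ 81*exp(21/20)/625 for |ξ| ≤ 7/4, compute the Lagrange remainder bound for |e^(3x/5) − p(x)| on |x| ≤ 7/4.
64827*exp(21/20)/1280000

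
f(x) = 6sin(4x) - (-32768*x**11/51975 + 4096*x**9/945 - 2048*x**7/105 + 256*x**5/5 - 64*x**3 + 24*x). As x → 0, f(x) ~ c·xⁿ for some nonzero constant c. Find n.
13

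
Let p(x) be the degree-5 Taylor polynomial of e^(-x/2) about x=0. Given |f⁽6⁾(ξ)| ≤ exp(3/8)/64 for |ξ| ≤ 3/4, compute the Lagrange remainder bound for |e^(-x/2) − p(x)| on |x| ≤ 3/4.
81*exp(3/8)/20971520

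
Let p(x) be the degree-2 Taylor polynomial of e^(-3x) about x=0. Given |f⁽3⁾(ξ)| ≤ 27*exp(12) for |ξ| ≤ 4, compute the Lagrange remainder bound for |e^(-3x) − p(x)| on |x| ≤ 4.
288*exp(12)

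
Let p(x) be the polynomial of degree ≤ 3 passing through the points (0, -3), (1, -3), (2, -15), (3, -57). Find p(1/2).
-21/8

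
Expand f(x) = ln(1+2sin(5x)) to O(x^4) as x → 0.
10*x - 50*x**2 + 875*x**3/3 + O(x**4)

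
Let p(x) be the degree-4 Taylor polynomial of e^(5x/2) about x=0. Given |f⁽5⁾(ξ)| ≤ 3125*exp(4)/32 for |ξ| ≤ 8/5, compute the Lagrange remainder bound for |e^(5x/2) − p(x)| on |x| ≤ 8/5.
128*exp(4)/15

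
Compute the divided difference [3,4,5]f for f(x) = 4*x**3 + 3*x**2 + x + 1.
51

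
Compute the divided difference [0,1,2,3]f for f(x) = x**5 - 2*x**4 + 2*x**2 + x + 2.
13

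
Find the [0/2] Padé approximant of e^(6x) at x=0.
1/(18*x**2 - 6*x + 1)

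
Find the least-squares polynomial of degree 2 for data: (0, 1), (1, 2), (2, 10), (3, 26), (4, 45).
24/35 + (-48/35)x + (22/7)x²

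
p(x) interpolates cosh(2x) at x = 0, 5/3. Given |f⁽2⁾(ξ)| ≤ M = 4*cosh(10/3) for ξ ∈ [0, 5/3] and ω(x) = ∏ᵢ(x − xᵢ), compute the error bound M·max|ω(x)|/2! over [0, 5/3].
25*cosh(10/3)/18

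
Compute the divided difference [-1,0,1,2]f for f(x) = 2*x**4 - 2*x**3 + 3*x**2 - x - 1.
2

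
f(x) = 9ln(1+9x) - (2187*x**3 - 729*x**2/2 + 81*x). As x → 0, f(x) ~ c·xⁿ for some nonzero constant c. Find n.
4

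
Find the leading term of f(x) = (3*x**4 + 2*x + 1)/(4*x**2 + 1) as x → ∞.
3*x**2/4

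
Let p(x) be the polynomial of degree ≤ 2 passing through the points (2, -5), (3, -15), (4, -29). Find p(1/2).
5/2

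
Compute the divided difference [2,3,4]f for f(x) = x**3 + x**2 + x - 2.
10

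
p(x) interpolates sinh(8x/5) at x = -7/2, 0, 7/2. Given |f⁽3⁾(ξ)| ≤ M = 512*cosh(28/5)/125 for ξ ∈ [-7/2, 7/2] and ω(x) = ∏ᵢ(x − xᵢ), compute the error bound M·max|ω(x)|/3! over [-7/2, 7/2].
21952*sqrt(3)*cosh(28/5)/3375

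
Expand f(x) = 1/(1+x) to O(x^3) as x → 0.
1 - x + x**2 + O(x**3)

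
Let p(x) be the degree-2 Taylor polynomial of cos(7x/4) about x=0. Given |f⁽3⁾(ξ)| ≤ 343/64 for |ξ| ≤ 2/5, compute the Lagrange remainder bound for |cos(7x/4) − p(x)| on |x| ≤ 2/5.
343/6000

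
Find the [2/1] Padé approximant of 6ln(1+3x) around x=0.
9*x*(x + 2)/(2*x + 1)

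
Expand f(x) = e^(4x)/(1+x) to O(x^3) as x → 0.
1 + 3*x + 5*x**2 + O(x**3)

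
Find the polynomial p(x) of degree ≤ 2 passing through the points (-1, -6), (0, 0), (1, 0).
-3*x**2 + 3*x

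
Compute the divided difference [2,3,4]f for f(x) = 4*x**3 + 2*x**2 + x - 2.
38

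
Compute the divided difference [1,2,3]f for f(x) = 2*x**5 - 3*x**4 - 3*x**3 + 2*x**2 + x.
89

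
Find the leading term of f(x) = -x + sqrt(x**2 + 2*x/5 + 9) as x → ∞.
1/5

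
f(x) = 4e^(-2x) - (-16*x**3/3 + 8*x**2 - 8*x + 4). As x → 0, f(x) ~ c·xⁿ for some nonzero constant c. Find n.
4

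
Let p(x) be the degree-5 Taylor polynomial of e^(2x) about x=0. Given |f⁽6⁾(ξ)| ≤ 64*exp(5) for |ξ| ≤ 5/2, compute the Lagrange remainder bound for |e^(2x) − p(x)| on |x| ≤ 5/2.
3125*exp(5)/144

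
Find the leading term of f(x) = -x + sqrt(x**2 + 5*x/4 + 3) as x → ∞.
5/8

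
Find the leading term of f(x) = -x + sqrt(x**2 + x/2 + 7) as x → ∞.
1/4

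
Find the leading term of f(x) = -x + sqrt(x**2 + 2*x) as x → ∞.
1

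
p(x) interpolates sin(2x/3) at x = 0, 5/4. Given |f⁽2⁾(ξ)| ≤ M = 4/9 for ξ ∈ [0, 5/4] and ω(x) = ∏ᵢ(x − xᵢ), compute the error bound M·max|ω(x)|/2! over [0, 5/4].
25/288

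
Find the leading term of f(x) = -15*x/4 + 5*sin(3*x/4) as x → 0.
-45*x**3/128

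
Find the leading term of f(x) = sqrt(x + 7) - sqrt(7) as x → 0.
sqrt(7)*x/14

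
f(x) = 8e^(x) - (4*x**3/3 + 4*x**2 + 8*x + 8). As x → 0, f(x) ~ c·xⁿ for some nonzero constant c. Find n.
4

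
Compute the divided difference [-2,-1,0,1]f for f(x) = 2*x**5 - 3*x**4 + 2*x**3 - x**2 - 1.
18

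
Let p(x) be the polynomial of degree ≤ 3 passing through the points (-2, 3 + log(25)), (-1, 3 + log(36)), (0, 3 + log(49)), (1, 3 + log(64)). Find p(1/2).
3 + log(14*2**(1/4)*3**(3/8)*5**(1/8)*7**(7/8)/3)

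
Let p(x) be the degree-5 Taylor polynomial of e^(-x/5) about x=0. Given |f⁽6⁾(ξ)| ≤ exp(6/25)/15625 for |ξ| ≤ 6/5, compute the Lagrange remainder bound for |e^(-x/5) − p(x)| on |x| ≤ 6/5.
324*exp(6/25)/1220703125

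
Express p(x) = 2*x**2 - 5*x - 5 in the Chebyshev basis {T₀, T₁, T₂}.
(-4)T₀ + (-5)T₁ + T₂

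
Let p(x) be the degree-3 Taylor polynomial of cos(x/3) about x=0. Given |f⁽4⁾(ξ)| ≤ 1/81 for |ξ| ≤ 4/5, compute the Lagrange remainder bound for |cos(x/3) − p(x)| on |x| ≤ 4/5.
32/151875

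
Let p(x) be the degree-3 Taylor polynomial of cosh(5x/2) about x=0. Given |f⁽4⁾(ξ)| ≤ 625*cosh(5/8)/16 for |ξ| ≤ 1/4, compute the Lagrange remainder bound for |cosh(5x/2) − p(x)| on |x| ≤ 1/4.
625*cosh(5/8)/98304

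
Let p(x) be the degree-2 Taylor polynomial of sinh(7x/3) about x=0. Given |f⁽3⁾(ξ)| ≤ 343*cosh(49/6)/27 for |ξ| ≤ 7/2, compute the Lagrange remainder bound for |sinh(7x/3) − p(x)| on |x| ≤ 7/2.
117649*cosh(49/6)/1296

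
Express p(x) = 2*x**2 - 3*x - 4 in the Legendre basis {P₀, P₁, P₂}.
(-10/3)P₀ + (-3)P₁ + (4/3)P₂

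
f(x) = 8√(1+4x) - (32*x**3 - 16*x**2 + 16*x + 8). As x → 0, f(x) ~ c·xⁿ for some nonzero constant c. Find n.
4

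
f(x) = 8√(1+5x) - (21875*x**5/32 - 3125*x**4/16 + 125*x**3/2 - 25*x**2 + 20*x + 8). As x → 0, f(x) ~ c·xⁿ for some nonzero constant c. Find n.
6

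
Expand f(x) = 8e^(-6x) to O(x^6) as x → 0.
8 - 48*x + 144*x**2 - 288*x**3 + 432*x**4 - 2592*x**5/5 + O(x**6)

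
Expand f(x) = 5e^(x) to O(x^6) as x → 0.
5 + 5*x + 5*x**2/2 + 5*x**3/6 + 5*x**4/24 + x**5/24 + O(x**6)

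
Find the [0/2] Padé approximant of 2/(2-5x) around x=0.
1/(1 - 5*x/2)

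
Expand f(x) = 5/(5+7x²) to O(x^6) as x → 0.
1 - 7*x**2/5 + 49*x**4/25 + O(x**6)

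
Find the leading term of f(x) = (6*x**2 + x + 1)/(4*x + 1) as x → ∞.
3*x/2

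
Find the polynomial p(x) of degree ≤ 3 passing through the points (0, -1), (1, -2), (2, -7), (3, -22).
-x**3 + x**2 - x - 1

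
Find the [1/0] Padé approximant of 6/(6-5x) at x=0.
5*x/6 + 1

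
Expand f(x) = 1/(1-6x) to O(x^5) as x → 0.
1 + 6*x + 36*x**2 + 216*x**3 + 1296*x**4 + O(x**5)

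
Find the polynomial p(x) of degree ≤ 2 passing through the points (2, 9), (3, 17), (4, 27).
x**2 + 3*x - 1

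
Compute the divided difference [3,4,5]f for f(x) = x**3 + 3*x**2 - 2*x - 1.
15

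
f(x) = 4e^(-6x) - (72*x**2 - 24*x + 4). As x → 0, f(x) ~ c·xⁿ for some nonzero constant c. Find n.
3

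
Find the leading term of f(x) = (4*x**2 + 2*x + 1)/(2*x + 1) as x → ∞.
2*x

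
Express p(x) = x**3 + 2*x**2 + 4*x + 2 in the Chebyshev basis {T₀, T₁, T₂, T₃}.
(3)T₀ + (19/4)T₁ + T₂ + (1/4)T₃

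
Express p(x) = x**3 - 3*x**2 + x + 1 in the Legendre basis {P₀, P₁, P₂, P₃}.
(8/5)P₁ + (-2)P₂ + (2/5)P₃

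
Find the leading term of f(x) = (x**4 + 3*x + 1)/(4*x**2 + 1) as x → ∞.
x**2/4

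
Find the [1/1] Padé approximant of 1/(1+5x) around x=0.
1/(5*x + 1)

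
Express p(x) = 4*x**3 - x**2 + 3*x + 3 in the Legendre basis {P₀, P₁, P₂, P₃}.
(8/3)P₀ + (27/5)P₁ + (-2/3)P₂ + (8/5)P₃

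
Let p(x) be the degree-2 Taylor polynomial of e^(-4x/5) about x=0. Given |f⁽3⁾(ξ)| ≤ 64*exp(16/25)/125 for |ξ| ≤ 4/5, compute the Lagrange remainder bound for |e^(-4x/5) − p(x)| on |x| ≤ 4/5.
2048*exp(16/25)/46875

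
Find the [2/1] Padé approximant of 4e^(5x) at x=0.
(50*x**2/3 + 40*x/3 + 4)/(1 - 5*x/3)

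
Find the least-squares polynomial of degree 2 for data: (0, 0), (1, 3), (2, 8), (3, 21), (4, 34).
(3/5)x + (2)x²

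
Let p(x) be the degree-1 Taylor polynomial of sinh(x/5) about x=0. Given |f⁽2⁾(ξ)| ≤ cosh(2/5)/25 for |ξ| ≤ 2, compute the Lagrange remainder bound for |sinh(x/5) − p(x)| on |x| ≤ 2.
2*cosh(2/5)/25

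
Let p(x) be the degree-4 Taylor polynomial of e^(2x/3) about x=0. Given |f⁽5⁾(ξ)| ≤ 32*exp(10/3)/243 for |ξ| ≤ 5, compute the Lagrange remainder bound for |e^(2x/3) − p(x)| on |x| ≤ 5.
2500*exp(10/3)/729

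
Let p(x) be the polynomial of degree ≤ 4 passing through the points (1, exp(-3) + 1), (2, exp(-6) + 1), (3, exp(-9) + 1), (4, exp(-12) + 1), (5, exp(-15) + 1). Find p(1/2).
(-420*exp(9) - 180*exp(3) + 35 + 378*exp(6) + 315*exp(12) + 128*exp(15))*exp(-15)/128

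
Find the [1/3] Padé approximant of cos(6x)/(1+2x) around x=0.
(1 - 15*x/2)/(-99*x**3 + 3*x**2 - 11*x/2 + 1)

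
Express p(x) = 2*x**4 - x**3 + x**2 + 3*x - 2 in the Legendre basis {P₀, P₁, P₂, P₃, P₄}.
(-19/15)P₀ + (12/5)P₁ + (38/21)P₂ + (-2/5)P₃ + (16/35)P₄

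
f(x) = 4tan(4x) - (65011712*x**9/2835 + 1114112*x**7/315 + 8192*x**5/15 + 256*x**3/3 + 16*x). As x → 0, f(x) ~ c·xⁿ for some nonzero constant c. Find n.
11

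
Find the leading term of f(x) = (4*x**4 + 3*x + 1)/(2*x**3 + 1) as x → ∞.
2*x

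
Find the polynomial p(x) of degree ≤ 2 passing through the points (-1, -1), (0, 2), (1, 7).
x**2 + 4*x + 2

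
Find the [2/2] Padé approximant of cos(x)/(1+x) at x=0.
(-7*x**2/12 + x/6 + 1)/(x**2/12 + 7*x/6 + 1)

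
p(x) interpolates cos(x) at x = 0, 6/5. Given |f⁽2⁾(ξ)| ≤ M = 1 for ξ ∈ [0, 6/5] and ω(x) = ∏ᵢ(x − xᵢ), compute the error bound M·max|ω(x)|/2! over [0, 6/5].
9/50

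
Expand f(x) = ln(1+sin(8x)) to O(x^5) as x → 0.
8*x - 32*x**2 + 256*x**3/3 - 1024*x**4/3 + O(x**5)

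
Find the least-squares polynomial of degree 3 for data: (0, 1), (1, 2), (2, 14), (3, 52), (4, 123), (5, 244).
1 + (-15/14)x + (-1/14)x² + (2)x³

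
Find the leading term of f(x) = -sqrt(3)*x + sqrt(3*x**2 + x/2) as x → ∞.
sqrt(3)/12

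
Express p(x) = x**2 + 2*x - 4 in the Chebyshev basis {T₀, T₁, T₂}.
(-7/2)T₀ + (2)T₁ + (1/2)T₂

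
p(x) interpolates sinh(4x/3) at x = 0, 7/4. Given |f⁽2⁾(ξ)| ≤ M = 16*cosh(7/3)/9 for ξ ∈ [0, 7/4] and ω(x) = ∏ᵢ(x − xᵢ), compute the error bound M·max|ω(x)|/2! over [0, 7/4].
49*cosh(7/3)/72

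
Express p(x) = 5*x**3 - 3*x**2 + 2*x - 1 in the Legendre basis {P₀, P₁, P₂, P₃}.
(-2)P₀ + (5)P₁ + (-2)P₂ + (2)P₃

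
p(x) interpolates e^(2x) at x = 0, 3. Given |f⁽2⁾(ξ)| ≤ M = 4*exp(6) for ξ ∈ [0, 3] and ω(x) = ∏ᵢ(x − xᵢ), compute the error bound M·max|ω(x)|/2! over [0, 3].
9*exp(6)/2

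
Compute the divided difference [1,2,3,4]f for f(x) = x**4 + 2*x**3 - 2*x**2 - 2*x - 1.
12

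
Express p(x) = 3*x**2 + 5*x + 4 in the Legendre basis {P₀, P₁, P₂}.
(5)P₀ + (5)P₁ + (2)P₂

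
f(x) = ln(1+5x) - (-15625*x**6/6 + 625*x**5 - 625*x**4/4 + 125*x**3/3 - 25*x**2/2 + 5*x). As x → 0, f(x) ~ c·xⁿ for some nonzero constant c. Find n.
7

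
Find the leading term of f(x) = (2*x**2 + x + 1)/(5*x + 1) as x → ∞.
2*x/5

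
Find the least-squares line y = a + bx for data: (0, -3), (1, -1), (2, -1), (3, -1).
a = -12/5, b = 3/5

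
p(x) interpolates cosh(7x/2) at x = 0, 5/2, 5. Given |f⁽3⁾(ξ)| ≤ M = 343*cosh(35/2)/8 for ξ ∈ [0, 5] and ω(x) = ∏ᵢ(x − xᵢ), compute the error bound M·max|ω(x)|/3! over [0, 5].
42875*sqrt(3)*cosh(35/2)/1728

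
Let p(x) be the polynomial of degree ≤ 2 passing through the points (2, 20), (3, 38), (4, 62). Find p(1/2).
17/4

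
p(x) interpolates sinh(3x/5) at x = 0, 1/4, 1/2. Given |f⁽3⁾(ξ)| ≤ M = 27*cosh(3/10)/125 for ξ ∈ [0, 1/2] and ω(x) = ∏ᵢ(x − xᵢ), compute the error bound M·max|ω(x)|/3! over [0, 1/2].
sqrt(3)*cosh(3/10)/8000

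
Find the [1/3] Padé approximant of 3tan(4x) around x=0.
12*x/(1 - 16*x**2/3)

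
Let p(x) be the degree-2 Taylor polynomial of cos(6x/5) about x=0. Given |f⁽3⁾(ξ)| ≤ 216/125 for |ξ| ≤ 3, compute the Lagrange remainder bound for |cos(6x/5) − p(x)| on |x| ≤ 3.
972/125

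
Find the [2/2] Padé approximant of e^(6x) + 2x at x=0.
(-21*x**2 + 2*x + 1)/(9*x**2 - 6*x + 1)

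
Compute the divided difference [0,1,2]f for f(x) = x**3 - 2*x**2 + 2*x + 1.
1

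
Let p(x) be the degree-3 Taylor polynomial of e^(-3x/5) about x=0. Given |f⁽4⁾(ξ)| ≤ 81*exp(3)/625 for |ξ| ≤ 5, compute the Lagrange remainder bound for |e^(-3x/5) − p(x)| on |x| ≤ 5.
27*exp(3)/8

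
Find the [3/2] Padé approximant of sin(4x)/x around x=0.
(4 - 112*x**2/15)/(4*x**2/5 + 1)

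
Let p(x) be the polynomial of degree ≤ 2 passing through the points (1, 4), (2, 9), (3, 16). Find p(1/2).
9/4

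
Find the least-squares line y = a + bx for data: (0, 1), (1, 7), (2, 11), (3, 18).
a = 1, b = 11/2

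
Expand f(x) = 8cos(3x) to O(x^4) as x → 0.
8 - 36*x**2 + O(x**4)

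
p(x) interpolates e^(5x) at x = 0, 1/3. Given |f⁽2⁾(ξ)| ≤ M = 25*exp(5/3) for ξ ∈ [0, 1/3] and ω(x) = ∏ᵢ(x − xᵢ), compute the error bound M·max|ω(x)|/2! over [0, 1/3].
25*exp(5/3)/72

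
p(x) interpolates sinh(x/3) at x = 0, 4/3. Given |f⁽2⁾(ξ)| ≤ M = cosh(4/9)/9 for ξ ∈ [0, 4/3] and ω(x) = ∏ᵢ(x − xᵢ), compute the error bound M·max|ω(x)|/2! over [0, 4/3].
2*cosh(4/9)/81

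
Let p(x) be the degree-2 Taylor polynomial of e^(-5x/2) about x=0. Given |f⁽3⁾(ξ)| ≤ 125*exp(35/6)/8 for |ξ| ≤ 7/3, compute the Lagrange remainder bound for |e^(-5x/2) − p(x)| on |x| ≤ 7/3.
42875*exp(35/6)/1296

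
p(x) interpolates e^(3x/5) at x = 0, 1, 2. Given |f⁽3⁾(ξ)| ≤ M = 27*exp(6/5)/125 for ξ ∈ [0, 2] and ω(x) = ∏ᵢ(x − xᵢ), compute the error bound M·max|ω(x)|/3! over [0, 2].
sqrt(3)*exp(6/5)/125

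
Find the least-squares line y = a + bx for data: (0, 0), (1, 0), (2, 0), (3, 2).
a = -2/5, b = 3/5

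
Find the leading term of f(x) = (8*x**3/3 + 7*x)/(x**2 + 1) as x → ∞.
8*x/3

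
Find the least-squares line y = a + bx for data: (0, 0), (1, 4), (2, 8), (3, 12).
a = 0, b = 4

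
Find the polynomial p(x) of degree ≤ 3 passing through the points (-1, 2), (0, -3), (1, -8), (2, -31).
-3*x**3 - 2*x - 3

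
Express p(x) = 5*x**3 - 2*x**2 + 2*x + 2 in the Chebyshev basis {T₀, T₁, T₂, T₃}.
T₀ + (23/4)T₁ - T₂ + (5/4)T₃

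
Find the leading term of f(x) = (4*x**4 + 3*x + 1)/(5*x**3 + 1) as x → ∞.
4*x/5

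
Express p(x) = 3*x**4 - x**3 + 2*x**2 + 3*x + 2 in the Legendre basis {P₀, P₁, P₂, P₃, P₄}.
(49/15)P₀ + (12/5)P₁ + (64/21)P₂ + (-2/5)P₃ + (24/35)P₄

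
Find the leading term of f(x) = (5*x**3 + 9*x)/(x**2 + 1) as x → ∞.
5*x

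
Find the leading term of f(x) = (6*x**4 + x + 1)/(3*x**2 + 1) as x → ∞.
2*x**2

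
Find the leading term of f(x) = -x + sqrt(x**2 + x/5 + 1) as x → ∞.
1/10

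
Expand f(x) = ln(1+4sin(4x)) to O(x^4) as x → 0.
16*x - 128*x**2 + 3968*x**3/3 + O(x**4)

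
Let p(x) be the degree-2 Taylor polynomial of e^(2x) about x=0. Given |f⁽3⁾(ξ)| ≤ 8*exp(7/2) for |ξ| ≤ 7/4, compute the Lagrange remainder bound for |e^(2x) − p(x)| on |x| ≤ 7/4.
343*exp(7/2)/48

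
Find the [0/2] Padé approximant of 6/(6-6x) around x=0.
1/(1 - x)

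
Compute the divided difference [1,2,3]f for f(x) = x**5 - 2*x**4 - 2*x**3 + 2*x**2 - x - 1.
30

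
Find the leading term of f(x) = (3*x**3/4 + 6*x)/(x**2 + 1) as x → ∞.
3*x/4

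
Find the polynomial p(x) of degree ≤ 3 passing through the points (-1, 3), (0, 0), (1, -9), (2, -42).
-3*x**3 - 3*x**2 - 3*x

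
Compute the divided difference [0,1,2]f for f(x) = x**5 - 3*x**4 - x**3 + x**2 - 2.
-8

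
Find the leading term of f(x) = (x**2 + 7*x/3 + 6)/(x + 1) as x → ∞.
x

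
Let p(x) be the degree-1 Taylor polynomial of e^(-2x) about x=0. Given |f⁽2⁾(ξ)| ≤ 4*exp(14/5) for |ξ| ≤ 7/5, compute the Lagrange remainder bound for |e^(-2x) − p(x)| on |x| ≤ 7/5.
98*exp(14/5)/25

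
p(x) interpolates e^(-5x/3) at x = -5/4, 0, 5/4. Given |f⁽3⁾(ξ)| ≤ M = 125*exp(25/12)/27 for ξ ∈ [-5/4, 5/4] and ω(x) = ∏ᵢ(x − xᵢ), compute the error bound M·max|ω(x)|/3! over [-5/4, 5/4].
15625*sqrt(3)*exp(25/12)/46656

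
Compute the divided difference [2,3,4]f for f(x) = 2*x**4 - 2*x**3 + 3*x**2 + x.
95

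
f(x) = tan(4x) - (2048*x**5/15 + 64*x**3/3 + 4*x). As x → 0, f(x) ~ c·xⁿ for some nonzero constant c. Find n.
7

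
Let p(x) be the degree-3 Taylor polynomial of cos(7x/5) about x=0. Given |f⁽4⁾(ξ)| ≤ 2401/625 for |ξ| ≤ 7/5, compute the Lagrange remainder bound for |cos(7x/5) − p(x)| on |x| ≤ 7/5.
5764801/9375000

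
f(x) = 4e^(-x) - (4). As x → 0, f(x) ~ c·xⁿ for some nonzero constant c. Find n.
1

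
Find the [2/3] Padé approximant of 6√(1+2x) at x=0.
(21*x**2/2 + 84*x/5 + 6)/(-x**3/20 + 9*x**2/20 + 9*x/5 + 1)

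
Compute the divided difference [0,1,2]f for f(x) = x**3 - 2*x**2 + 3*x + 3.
1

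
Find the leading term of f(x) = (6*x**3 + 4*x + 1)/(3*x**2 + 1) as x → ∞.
2*x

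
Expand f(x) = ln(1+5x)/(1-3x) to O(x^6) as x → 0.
5*x + 5*x**2/2 + 295*x**3/6 - 35*x**4/4 + 2395*x**5/4 + O(x**6)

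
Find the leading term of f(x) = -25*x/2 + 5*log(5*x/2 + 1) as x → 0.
-125*x**2/8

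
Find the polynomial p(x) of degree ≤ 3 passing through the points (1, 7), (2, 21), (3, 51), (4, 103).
x**3 + 2*x**2 + x + 3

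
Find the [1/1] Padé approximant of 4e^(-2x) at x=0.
(4 - 4*x)/(x + 1)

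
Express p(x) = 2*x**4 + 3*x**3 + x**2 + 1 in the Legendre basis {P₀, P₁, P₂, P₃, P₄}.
(26/15)P₀ + (9/5)P₁ + (38/21)P₂ + (6/5)P₃ + (16/35)P₄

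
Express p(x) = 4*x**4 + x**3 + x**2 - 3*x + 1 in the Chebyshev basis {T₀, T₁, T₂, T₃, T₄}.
(3)T₀ + (-9/4)T₁ + (5/2)T₂ + (1/4)T₃ + (1/2)T₄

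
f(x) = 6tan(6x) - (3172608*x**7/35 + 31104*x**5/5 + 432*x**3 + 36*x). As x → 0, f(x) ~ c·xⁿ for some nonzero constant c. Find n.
9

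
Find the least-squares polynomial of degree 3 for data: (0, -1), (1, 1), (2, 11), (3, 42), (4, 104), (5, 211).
-127/126 + (1381/756)x + (-116/63)x² + (215/108)x³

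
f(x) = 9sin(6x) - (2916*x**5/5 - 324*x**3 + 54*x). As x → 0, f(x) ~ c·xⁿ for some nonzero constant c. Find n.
7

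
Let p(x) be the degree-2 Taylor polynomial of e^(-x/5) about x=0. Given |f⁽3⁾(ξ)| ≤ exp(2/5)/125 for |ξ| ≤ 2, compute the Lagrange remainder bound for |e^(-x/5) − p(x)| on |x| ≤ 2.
4*exp(2/5)/375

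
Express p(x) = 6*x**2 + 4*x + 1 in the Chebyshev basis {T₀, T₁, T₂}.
(4)T₀ + (4)T₁ + (3)T₂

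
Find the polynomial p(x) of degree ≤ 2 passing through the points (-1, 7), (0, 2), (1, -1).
x**2 - 4*x + 2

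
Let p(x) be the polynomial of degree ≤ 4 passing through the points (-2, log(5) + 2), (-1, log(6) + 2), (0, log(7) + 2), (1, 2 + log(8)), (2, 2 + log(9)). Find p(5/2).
2 + log(1323*2**(3/4)*3**(33/64)*5**(35/128)*7**(61/64)/4096)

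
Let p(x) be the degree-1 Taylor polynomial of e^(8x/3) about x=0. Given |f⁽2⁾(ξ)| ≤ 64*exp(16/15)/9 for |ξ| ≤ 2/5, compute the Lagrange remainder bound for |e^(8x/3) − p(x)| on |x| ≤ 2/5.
128*exp(16/15)/225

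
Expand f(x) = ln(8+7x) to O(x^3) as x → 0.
log(8) + 7*x/8 - 49*x**2/128 + O(x**3)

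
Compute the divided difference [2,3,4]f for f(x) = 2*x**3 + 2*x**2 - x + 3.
20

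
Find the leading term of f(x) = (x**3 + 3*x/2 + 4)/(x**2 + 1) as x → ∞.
x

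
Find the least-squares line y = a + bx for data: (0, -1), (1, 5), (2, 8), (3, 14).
a = -7/10, b = 24/5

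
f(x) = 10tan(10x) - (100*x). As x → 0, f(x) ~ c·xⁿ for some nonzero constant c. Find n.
3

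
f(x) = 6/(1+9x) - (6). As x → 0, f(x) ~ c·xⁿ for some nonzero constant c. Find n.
1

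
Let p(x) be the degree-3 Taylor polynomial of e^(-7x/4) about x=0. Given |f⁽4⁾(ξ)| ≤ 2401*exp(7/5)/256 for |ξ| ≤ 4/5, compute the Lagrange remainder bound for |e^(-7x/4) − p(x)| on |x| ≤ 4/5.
2401*exp(7/5)/15000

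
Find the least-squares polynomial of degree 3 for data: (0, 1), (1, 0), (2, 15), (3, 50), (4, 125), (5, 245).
53/63 + (-155/54)x + (215/252)x² + (205/108)x³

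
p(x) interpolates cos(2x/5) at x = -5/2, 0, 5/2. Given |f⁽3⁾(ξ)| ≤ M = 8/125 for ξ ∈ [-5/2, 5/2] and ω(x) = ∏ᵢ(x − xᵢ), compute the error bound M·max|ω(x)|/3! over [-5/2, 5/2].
sqrt(3)/27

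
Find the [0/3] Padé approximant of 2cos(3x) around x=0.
2/(9*x**2/2 + 1)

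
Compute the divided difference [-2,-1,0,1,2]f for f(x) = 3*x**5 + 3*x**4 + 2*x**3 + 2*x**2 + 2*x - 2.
3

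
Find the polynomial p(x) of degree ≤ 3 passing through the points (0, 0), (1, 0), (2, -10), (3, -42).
-2*x**3 + x**2 + x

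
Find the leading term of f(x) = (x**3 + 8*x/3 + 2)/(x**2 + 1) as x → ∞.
x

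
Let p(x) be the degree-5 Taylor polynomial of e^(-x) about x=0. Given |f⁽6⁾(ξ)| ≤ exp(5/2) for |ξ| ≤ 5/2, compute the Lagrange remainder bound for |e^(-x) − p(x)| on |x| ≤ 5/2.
3125*exp(5/2)/9216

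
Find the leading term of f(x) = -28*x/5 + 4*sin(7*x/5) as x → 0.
-686*x**3/375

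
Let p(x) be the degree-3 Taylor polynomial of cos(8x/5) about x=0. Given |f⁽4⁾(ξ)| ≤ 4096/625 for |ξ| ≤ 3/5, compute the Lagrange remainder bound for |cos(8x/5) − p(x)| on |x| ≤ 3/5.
13824/390625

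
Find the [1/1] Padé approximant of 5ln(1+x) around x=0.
5*x/(x/2 + 1)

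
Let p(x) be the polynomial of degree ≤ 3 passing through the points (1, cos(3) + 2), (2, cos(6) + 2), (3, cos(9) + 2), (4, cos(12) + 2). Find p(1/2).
35*cos(3)/16 - 35*cos(6)/16 + 21*cos(9)/16 - 5*cos(12)/16 + 2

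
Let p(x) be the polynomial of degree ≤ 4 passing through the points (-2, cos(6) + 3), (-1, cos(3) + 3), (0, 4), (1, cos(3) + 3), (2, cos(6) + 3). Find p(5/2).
175*cos(6)/64 - 75*cos(3)/16 + 381/64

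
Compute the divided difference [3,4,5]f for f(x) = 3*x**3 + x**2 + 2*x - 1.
37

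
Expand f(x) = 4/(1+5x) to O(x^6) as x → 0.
4 - 20*x + 100*x**2 - 500*x**3 + 2500*x**4 - 12500*x**5 + O(x**6)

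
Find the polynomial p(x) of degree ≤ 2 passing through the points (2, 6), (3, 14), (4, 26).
2*x**2 - 2*x + 2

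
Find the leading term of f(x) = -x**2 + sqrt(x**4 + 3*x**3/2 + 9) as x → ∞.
3*x/4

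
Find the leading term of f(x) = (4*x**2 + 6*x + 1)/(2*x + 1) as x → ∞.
2*x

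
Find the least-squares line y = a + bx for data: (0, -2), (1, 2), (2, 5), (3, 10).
a = -21/10, b = 39/10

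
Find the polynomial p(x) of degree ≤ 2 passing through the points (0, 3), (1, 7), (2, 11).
4*x + 3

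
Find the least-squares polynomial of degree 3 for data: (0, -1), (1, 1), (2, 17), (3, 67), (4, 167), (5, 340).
-67/63 + (583/378)x + (-643/252)x² + (343/108)x³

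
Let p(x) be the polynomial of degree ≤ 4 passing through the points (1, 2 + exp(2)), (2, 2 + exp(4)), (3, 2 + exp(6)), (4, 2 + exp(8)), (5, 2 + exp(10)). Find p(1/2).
-45*exp(8)/32 - 105*exp(4)/32 + 2 + 315*exp(2)/128 + 189*exp(6)/64 + 35*exp(10)/128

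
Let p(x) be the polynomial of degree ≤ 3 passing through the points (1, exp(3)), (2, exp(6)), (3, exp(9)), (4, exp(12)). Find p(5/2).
(-exp(9) - 1 + 9*exp(3) + 9*exp(6))*exp(3)/16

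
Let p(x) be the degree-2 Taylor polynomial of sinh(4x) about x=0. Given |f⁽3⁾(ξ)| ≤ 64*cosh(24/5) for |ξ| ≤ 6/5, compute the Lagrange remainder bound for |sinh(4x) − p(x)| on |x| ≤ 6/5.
2304*cosh(24/5)/125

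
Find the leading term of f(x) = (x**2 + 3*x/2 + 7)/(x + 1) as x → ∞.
x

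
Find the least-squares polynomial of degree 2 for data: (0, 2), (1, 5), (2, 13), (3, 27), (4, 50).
83/35 + (-47/35)x + (23/7)x²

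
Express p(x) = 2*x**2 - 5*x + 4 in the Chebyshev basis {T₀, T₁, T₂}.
(5)T₀ + (-5)T₁ + T₂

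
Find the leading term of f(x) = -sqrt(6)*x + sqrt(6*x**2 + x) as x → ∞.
sqrt(6)/12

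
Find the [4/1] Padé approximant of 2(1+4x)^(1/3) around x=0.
(512*x**4/243 - 1024*x**3/405 + 64*x**2/15 + 128*x/15 + 2)/(44*x/15 + 1)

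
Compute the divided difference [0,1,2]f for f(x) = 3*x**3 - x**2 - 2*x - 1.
8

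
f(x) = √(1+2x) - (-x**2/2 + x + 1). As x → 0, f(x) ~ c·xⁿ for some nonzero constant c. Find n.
3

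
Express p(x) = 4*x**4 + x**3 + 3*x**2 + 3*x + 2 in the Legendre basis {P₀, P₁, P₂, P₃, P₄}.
(19/5)P₀ + (18/5)P₁ + (30/7)P₂ + (2/5)P₃ + (32/35)P₄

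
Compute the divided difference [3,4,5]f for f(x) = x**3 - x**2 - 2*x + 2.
11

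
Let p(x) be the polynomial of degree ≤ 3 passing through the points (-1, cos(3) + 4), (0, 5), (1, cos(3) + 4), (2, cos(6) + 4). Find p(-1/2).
cos(6)/16 + 79/16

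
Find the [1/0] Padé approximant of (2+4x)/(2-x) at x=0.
5*x/2 + 1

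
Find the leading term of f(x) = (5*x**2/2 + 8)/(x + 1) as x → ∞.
5*x/2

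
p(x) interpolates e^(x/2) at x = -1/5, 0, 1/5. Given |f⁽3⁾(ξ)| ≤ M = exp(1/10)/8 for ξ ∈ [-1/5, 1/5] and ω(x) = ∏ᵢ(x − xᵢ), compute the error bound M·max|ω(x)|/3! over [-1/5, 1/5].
sqrt(3)*exp(1/10)/27000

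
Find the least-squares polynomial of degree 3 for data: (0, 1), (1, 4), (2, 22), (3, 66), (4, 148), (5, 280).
121/126 + (-169/756)x + (181/126)x² + (211/108)x³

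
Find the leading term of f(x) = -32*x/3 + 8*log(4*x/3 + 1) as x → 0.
-64*x**2/9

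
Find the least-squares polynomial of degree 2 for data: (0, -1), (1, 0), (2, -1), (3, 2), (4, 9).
-11/35 + (-83/35)x + (8/7)x²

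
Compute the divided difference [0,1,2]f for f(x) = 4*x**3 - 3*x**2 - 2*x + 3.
9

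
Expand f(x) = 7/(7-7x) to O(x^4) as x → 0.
1 + x + x**2 + x**3 + O(x**4)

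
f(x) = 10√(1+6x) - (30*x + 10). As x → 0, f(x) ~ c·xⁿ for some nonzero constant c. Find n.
2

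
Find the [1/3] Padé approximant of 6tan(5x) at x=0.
30*x/(1 - 25*x**2/3)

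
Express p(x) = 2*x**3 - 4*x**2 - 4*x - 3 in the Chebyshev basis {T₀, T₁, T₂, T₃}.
(-5)T₀ + (-5/2)T₁ + (-2)T₂ + (1/2)T₃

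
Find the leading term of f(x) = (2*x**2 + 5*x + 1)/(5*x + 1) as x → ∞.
2*x/5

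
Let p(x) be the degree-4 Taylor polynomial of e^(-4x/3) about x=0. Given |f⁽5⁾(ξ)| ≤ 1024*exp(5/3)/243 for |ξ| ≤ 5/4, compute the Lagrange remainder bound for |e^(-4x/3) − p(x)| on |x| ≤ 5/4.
625*exp(5/3)/5832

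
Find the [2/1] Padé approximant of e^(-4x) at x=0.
(8*x**2/3 - 8*x/3 + 1)/(4*x/3 + 1)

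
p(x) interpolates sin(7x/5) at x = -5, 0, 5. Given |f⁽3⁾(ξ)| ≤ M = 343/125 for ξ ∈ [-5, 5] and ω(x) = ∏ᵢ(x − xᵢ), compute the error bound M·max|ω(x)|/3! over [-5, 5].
343*sqrt(3)/27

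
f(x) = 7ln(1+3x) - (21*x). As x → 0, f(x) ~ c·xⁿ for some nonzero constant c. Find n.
2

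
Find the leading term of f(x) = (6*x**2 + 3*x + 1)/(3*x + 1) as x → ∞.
2*x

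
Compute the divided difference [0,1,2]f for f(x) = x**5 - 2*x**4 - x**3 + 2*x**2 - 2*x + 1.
0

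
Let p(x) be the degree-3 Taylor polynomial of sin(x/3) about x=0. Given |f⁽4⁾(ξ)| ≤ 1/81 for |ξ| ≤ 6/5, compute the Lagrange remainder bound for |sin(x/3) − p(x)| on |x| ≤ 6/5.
2/1875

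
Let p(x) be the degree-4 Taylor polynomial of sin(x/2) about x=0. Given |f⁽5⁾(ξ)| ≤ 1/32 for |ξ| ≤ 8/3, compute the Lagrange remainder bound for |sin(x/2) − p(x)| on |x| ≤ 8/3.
128/3645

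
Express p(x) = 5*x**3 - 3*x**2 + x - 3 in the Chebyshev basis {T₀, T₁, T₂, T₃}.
(-9/2)T₀ + (19/4)T₁ + (-3/2)T₂ + (5/4)T₃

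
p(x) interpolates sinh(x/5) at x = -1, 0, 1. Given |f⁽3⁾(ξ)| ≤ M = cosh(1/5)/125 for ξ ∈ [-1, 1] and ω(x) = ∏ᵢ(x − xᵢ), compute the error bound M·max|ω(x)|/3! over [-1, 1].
sqrt(3)*cosh(1/5)/3375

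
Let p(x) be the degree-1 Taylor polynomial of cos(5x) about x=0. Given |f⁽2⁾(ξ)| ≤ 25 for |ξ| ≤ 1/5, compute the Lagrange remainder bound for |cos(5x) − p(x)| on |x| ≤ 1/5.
1/2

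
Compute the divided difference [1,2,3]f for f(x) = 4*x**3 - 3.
24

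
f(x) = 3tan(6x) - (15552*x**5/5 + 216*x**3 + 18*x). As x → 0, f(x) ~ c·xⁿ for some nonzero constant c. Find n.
7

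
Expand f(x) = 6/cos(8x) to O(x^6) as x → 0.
6 + 192*x**2 + 5120*x**4 + O(x**6)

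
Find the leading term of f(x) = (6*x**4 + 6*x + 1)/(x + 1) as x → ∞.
6*x**3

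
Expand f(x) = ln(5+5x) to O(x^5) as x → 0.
log(5) + x - x**2/2 + x**3/3 - x**4/4 + O(x**5)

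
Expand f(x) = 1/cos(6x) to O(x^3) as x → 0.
1 + 18*x**2 + O(x**3)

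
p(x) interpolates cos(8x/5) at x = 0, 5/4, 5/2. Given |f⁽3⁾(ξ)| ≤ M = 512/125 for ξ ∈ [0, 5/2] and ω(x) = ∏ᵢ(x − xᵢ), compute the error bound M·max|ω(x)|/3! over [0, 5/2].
8*sqrt(3)/27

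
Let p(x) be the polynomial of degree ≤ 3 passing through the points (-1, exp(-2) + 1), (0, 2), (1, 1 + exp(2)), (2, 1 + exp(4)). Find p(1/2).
(-1 + (-exp(4) + 25 + 9*exp(2))*exp(2))*exp(-2)/16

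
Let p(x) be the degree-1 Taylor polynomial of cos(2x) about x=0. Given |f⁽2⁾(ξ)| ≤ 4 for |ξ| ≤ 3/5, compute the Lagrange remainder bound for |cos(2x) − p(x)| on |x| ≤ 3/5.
18/25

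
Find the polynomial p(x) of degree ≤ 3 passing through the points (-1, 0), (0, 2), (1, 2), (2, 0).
-x**2 + x + 2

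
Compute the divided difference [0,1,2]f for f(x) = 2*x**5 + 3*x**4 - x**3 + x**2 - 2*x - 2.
49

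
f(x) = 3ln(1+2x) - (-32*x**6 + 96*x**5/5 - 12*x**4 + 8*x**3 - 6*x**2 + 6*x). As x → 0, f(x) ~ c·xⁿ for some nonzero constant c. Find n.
7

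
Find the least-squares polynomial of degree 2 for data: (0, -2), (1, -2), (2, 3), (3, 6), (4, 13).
-16/7 + (13/35)x + (6/7)x²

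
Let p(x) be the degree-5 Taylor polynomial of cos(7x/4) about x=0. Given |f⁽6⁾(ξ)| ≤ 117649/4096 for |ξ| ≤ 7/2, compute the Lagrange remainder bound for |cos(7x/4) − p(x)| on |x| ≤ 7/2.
13841287201/188743680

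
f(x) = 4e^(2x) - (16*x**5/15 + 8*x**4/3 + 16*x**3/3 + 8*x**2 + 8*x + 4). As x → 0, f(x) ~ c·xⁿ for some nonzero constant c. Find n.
6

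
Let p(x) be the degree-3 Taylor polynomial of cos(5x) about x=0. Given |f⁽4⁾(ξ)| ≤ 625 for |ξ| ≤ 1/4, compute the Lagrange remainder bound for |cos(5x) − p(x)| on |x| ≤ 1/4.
625/6144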